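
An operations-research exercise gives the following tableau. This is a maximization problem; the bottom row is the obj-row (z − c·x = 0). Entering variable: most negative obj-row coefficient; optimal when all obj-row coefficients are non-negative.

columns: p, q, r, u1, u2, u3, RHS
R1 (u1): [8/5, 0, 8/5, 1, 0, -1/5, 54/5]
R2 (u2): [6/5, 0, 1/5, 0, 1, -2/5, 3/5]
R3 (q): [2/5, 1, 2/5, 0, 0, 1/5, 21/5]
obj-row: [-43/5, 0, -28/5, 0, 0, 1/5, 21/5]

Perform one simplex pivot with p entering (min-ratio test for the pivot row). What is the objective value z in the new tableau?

Ratio test on column p — row 1: (54/5)/(8/5) = 27/4; row 2: (3/5)/(6/5) = 1/2; row 3: (21/5)/(2/5) = 21/2. Minimum is 1/2 at row 2 (u2 leaves); pivot element 6/5.
Pivot on row 2; the obj-row RHS becomes 21/5 − (-43/5)·(1/2) = 17/2.

17/2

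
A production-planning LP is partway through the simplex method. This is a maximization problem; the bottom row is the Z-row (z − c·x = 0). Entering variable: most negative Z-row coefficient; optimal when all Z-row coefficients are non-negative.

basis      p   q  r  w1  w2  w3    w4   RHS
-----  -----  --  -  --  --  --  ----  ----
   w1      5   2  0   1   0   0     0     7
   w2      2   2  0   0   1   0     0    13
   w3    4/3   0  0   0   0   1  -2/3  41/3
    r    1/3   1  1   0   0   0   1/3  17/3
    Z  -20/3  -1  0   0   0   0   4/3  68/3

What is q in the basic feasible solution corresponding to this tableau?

q is not in the basis, so in the current basic feasible solution q = 0.

0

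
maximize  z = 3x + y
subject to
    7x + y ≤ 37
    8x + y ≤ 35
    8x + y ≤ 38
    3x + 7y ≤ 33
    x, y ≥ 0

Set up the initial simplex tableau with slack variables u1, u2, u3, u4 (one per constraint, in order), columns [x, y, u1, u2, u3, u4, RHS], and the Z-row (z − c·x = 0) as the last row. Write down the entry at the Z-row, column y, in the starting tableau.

The Z-row carries the negated objective coefficients: the y entry is -1.

-1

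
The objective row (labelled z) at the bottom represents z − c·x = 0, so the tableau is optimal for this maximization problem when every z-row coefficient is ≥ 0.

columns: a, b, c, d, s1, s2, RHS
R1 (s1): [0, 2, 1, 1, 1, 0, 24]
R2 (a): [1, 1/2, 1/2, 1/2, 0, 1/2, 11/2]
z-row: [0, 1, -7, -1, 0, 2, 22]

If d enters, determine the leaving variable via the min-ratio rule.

a

Column d entries and ratios — s1: 24/1 = 24; a: (11/2)/(1/2) = 11.
Smallest ratio is 11 in the row of a, so a leaves.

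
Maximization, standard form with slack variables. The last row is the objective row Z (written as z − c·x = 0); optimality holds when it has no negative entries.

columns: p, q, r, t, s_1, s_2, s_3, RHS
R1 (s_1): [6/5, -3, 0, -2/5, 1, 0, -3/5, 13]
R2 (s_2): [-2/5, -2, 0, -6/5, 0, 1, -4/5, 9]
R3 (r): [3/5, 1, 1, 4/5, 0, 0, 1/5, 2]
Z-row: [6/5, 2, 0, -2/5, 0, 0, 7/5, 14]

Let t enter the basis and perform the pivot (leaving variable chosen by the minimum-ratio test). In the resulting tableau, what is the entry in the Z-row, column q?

Ratio test on column t — row 1: entry -2/5 ≤ 0; row 2: entry -6/5 ≤ 0; row 3: 2/(4/5) = 5/2. Minimum is 5/2 at row 3 (r leaves); pivot element 4/5.
Divide row 3 by 4/5; eliminate column t from the other rows.
Z-row update in column q: 2 − (-2/5)·(5/4) = 5/2.

5/2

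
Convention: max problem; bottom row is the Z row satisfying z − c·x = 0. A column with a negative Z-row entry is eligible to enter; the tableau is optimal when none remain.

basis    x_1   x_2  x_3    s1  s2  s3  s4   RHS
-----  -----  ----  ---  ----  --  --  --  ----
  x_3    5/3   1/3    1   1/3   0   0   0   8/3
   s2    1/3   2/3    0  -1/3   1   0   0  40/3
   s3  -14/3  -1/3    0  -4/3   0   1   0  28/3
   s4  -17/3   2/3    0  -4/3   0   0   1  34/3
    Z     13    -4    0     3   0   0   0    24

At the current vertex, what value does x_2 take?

0

x_2 is not in the basis, so in the current basic feasible solution x_2 = 0.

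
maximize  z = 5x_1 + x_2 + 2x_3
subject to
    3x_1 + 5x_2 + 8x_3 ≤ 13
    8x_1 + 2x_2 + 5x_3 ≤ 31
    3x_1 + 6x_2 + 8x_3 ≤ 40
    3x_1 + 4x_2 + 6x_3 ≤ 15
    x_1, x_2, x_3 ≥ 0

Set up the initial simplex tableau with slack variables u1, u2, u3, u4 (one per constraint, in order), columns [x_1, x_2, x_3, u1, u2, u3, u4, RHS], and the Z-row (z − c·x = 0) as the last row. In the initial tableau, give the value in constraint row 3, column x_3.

Constraint 3 has coefficient 8 on x_3.

8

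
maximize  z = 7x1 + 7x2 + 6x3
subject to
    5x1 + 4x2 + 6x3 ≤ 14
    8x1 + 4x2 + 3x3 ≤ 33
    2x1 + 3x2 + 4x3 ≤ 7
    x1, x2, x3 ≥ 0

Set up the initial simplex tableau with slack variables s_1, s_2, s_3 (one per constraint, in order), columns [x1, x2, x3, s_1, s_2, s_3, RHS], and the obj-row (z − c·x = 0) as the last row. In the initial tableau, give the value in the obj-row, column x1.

The obj-row carries the negated objective coefficients: the x1 entry is -7.

-7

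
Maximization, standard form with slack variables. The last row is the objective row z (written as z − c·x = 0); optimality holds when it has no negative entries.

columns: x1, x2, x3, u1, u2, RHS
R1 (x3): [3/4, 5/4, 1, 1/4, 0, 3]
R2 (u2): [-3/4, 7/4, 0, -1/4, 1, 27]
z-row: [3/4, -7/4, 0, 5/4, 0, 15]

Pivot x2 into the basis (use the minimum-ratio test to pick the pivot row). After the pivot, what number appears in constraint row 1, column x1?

Ratio test on column x2 — row 1: 3/(5/4) = 12/5; row 2: 27/(7/4) = 108/7. Minimum is 12/5 at row 1 (x3 leaves); pivot element 5/4.
Divide row 1 by 5/4; eliminate column x2 from the other rows.
In the new row 1, the x1 entry is the old entry divided by the pivot: (3/4)/(5/4) = 3/5.

3/5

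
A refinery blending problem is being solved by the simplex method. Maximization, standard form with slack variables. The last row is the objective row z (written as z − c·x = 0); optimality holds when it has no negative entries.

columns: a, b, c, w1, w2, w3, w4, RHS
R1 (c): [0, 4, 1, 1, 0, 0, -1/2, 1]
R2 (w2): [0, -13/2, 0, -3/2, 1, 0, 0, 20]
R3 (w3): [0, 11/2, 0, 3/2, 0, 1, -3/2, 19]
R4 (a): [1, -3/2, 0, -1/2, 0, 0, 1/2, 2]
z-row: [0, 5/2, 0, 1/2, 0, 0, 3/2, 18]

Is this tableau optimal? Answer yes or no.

Every z-row coefficient is ≥ 0, so the tableau is optimal.

yes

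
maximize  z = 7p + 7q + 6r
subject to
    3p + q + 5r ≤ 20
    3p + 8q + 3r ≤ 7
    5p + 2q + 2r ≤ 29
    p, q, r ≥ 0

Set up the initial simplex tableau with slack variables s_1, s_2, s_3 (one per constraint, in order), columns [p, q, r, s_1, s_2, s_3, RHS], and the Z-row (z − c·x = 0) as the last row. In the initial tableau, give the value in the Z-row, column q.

The Z-row carries the negated objective coefficients: the q entry is -7.

-7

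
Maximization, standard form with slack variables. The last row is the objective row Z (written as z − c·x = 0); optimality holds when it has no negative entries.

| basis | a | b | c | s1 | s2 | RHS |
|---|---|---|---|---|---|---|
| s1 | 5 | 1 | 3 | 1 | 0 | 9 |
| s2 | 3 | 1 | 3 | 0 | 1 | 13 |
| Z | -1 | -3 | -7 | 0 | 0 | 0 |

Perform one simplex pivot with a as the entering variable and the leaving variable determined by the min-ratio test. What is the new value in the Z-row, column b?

-14/5

Ratio test on column a — row 1: 9/5 = 9/5; row 2: 13/3 = 13/3. Minimum is 9/5 at row 1 (s1 leaves); pivot element 5.
Divide row 1 by 5; eliminate column a from the other rows.
Z-row update in column b: -3 − (-1)·(1/5) = -14/5.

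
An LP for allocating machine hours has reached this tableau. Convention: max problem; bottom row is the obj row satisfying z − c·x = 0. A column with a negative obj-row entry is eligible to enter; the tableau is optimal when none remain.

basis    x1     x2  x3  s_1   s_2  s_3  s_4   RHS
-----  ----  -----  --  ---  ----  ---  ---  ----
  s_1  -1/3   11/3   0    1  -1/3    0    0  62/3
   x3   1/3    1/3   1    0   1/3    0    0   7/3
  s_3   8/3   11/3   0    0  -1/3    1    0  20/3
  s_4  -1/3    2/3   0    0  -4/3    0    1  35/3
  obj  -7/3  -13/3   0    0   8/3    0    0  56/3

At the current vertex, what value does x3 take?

7/3

x3 is basic (row 2); its value is the RHS of that row, 7/3.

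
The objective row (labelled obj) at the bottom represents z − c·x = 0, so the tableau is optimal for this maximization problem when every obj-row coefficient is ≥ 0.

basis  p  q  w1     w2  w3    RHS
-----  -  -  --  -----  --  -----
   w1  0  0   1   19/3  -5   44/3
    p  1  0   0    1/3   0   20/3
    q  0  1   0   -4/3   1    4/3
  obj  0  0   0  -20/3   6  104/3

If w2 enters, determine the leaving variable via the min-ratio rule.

w1

Column w2 entries and ratios — w1: (44/3)/(19/3) = 44/19; p: (20/3)/(1/3) = 20; q: -4/3 ≤ 0, skip.
Smallest ratio is 44/19 in the row of w1, so w1 leaves.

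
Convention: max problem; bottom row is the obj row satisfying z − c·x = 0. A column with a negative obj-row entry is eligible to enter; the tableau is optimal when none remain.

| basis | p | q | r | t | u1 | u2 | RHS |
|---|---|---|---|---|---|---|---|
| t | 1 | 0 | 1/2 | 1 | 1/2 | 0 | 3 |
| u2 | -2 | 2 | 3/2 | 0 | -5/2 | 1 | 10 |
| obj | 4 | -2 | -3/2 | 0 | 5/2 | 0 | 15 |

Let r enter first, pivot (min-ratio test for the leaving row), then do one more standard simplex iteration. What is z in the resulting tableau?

25

Ratio test on column r — row 1: 3/(1/2) = 6; row 2: 10/(3/2) = 20/3. Minimum is 6 at row 1 (t leaves); pivot element 1/2.
Pivot on row 1; the obj-row RHS becomes 15 − (-3/2)·6 = 24.
Next entering variable (most negative obj-row entry -2): q.
Ratio test on column q — row 1: entry 0 ≤ 0; row 2: 1/2 = 1/2. Minimum is 1/2 at row 2 (u2 leaves); pivot element 2.
After the second pivot the obj-row RHS is 24 − (-2)·(1/2) = 25.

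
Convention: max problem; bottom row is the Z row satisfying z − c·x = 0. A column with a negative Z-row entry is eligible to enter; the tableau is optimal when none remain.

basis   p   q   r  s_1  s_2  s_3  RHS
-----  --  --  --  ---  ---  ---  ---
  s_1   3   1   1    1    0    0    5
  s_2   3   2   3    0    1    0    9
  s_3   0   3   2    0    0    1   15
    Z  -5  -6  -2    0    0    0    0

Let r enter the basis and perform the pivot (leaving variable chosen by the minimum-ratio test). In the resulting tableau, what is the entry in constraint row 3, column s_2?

Ratio test on column r — row 1: 5/1 = 5; row 2: 9/3 = 3; row 3: 15/2 = 15/2. Minimum is 3 at row 2 (s_2 leaves); pivot element 3.
Divide row 2 by 3; eliminate column r from the other rows.
Row 3 update in column s_2: 0 − 2·(1/3) = -2/3.

-2/3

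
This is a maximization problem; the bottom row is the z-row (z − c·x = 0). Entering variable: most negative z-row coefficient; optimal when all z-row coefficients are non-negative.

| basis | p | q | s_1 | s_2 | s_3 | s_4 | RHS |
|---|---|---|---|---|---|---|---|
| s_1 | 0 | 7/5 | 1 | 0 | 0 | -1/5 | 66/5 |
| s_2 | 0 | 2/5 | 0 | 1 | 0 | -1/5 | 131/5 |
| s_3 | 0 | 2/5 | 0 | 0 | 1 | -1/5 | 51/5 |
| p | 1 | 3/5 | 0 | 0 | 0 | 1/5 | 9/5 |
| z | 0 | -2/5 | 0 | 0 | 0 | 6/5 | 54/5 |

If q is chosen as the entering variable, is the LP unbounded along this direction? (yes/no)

Column q has positive entries in row(s) 1, 2, 3, 4, so the ratio test bounds it — not unbounded.

no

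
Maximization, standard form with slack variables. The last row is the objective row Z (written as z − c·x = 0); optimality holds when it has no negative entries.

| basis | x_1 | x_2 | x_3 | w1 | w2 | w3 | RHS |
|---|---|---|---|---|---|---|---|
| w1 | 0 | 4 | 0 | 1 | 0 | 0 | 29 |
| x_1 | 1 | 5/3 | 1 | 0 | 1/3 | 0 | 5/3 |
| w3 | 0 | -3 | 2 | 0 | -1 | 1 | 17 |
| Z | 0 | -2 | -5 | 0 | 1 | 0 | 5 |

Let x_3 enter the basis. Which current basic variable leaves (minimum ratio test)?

Column x_3 entries and ratios — w1: 0 ≤ 0, skip; x_1: (5/3)/1 = 5/3; w3: 17/2 = 17/2.
Smallest ratio is 5/3 in the row of x_1, so x_1 leaves.

x_1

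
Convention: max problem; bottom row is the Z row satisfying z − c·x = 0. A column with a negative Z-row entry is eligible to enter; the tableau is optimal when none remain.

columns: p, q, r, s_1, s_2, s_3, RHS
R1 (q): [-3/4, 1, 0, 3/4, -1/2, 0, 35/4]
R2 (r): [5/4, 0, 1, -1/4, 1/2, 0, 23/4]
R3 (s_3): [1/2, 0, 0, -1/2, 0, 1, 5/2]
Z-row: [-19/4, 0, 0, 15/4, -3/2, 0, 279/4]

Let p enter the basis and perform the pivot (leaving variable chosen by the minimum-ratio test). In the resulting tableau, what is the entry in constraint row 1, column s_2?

Ratio test on column p — row 1: entry -3/4 ≤ 0; row 2: (23/4)/(5/4) = 23/5; row 3: (5/2)/(1/2) = 5. Minimum is 23/5 at row 2 (r leaves); pivot element 5/4.
Divide row 2 by 5/4; eliminate column p from the other rows.
Row 1 update in column s_2: -1/2 − (-3/4)·(2/5) = -1/5.

-1/5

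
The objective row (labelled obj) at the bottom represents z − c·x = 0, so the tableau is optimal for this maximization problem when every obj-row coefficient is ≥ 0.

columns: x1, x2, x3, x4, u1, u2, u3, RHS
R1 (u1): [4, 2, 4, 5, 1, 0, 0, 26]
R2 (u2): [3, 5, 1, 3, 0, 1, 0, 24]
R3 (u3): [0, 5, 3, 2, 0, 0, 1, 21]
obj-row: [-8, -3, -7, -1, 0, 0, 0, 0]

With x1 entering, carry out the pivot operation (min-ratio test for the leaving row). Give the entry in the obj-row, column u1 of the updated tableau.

Ratio test on column x1 — row 1: 26/4 = 13/2; row 2: 24/3 = 8; row 3: entry 0 ≤ 0. Minimum is 13/2 at row 1 (u1 leaves); pivot element 4.
Divide row 1 by 4; eliminate column x1 from the other rows.
obj-row update in column u1: 0 − (-8)·(1/4) = 2.

2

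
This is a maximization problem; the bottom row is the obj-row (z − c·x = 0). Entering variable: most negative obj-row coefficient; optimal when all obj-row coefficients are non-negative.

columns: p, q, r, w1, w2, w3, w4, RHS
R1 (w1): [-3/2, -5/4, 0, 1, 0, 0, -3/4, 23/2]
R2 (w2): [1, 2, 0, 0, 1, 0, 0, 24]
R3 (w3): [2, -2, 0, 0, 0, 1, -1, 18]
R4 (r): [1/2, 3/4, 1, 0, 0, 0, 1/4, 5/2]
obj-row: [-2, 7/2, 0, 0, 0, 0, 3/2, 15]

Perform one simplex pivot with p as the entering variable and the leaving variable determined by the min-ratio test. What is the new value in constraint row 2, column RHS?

Ratio test on column p — row 1: entry -3/2 ≤ 0; row 2: 24/1 = 24; row 3: 18/2 = 9; row 4: (5/2)/(1/2) = 5. Minimum is 5 at row 4 (r leaves); pivot element 1/2.
Divide row 4 by 1/2; eliminate column p from the other rows.
Row 2 update in column RHS: 24 − 1·5 = 19.

19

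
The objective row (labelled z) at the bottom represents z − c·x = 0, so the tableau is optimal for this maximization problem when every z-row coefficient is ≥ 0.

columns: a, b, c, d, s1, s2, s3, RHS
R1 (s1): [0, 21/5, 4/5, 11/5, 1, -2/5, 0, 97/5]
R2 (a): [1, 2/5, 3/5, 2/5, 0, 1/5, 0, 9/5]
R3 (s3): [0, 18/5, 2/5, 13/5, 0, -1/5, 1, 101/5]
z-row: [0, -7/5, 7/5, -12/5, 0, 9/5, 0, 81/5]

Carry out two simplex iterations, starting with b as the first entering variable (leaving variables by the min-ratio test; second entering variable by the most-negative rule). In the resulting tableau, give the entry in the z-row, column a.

6

Ratio test on column b — row 1: (97/5)/(21/5) = 97/21; row 2: (9/5)/(2/5) = 9/2; row 3: (101/5)/(18/5) = 101/18. Minimum is 9/2 at row 2 (a leaves); pivot element 2/5.
Divide row 2 by 2/5; eliminate column b from the other rows.
Second iteration: most negative z-row entry is -1 in column d, so d enters.
Ratio test on column d — row 1: entry -2 ≤ 0; row 2: (9/2)/1 = 9/2; row 3: entry -1 ≤ 0. Minimum is 9/2 at row 2 (b leaves); pivot element 1.
Divide row 2 by 1; eliminate column d from the other rows.
After both pivots, the entry at the z-row, column a is 6.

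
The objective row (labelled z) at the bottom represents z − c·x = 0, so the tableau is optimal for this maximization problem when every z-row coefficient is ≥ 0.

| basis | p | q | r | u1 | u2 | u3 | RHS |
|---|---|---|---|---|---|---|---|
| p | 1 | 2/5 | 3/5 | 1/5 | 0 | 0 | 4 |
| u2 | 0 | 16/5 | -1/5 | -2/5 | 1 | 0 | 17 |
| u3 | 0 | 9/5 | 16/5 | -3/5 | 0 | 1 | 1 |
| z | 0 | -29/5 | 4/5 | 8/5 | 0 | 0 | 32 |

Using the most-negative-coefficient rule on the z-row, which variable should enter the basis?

q

Negative z-row entries: q: -29/5.
The most negative is -29/5 in column q, so q enters.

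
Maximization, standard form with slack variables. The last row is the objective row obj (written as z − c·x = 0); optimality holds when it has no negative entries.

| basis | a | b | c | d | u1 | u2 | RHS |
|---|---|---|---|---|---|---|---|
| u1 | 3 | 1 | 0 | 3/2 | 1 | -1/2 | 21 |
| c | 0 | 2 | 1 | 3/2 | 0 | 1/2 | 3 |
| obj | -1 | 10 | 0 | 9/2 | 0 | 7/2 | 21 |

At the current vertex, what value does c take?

3

c is basic (row 2); its value is the RHS of that row, 3.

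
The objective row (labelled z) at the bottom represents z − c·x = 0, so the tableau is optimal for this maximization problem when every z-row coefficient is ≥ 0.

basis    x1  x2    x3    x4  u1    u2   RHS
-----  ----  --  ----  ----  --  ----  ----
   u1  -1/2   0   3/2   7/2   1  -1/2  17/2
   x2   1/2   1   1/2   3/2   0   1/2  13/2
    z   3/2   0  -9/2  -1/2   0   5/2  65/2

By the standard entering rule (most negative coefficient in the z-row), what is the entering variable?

x3

Negative z-row entries: x3: -9/2, x4: -1/2.
The most negative is -9/2 in column x3, so x3 enters.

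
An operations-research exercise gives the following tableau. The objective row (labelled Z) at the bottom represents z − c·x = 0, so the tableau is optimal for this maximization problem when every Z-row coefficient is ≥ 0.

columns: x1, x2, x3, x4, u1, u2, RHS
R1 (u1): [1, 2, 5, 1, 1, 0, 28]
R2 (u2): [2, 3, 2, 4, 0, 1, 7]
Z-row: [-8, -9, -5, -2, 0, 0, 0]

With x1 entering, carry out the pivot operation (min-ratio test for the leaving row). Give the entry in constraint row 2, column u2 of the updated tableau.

1/2

Ratio test on column x1 — row 1: 28/1 = 28; row 2: 7/2 = 7/2. Minimum is 7/2 at row 2 (u2 leaves); pivot element 2.
Divide row 2 by 2; eliminate column x1 from the other rows.
In the new row 2, the u2 entry is the old entry divided by the pivot: 1/2 = 1/2.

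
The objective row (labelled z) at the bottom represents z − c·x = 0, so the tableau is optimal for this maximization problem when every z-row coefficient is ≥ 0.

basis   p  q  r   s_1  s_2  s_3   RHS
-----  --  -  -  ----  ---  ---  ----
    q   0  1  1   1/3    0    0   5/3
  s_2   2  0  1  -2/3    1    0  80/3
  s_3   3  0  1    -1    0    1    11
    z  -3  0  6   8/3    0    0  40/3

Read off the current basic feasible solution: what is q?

q is basic (row 1); its value is the RHS of that row, 5/3.

5/3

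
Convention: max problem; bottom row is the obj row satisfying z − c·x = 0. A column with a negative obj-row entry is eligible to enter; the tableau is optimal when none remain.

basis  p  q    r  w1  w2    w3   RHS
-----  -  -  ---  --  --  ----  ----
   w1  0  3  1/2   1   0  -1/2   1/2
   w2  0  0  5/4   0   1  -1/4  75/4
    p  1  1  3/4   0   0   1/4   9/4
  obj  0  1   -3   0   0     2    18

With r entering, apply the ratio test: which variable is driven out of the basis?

Column r entries and ratios — w1: (1/2)/(1/2) = 1; w2: (75/4)/(5/4) = 15; p: (9/4)/(3/4) = 3.
Smallest ratio is 1 in the row of w1, so w1 leaves.

w1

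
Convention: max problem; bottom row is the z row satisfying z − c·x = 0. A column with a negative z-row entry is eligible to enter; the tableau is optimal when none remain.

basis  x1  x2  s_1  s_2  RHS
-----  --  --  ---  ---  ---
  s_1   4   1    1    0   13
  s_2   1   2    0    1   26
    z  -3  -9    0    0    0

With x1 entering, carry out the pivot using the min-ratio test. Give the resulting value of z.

Ratio test on column x1 — row 1: 13/4 = 13/4; row 2: 26/1 = 26. Minimum is 13/4 at row 1 (s_1 leaves); pivot element 4.
Pivot on row 1; the z-row RHS becomes 0 − (-3)·(13/4) = 39/4.

39/4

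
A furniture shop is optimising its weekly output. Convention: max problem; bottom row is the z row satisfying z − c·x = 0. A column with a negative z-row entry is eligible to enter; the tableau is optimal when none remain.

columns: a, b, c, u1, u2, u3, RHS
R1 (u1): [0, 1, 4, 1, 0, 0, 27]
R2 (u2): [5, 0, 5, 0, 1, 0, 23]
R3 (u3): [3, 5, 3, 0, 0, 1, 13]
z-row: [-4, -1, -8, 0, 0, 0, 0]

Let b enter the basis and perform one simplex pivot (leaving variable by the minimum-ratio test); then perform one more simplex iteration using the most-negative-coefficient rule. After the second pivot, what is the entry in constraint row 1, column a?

Ratio test on column b — row 1: 27/1 = 27; row 2: entry 0 ≤ 0; row 3: 13/5 = 13/5. Minimum is 13/5 at row 3 (u3 leaves); pivot element 5.
Divide row 3 by 5; eliminate column b from the other rows.
Second iteration: most negative z-row entry is -37/5 in column c, so c enters.
Ratio test on column c — row 1: (122/5)/(17/5) = 122/17; row 2: 23/5 = 23/5; row 3: (13/5)/(3/5) = 13/3. Minimum is 13/3 at row 3 (b leaves); pivot element 3/5.
Divide row 3 by 3/5; eliminate column c from the other rows.
After both pivots, the entry at constraint row 1, column a is -4.

-4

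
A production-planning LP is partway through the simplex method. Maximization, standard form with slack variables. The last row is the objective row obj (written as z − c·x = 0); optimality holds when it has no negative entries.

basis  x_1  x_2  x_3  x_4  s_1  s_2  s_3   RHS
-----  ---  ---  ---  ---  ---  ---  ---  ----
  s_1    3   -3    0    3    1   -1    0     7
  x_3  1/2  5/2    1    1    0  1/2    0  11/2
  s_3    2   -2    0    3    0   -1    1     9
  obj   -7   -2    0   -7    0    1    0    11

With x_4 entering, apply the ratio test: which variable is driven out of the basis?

Column x_4 entries and ratios — s_1: 7/3 = 7/3; x_3: (11/2)/1 = 11/2; s_3: 9/3 = 3.
Smallest ratio is 7/3 in the row of s_1, so s_1 leaves.

s_1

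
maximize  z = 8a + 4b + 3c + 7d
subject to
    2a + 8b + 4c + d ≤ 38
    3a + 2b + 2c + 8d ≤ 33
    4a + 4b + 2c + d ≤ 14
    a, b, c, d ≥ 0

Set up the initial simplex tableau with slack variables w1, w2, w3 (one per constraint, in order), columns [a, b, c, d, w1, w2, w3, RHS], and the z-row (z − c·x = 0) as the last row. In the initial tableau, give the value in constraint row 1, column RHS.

38

The RHS of constraint 1 is b_1 = 38.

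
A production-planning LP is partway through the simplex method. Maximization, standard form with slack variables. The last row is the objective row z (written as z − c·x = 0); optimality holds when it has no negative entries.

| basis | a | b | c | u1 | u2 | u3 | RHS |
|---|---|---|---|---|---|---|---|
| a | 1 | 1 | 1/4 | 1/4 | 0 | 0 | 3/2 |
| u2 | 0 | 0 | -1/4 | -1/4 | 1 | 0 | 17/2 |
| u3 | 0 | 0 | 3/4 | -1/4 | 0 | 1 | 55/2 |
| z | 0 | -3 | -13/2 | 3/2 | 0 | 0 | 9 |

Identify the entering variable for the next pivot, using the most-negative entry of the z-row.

Negative z-row entries: b: -3, c: -13/2.
The most negative is -13/2 in column c, so c enters.

c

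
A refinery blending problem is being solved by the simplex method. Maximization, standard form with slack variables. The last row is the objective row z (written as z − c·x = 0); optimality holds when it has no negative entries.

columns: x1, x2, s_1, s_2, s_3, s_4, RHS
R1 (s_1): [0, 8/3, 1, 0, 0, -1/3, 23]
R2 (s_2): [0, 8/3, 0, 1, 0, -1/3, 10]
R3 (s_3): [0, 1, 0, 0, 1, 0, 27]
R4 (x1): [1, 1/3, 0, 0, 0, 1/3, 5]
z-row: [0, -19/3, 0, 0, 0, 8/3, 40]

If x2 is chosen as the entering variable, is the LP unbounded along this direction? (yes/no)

Column x2 has positive entries in row(s) 1, 2, 3, 4, so the ratio test bounds it — not unbounded.

no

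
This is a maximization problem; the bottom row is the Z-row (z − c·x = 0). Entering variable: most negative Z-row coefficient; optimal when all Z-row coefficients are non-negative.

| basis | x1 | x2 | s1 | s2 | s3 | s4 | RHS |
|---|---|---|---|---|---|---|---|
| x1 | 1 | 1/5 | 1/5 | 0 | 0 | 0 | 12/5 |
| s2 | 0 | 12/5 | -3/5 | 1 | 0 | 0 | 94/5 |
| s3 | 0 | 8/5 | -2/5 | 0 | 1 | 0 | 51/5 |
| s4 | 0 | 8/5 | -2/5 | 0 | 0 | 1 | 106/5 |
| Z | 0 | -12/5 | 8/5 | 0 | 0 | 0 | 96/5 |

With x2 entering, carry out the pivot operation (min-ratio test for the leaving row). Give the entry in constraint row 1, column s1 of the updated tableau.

1/4

Ratio test on column x2 — row 1: (12/5)/(1/5) = 12; row 2: (94/5)/(12/5) = 47/6; row 3: (51/5)/(8/5) = 51/8; row 4: (106/5)/(8/5) = 53/4. Minimum is 51/8 at row 3 (s3 leaves); pivot element 8/5.
Divide row 3 by 8/5; eliminate column x2 from the other rows.
Row 1 update in column s1: 1/5 − (1/5)·(-1/4) = 1/4.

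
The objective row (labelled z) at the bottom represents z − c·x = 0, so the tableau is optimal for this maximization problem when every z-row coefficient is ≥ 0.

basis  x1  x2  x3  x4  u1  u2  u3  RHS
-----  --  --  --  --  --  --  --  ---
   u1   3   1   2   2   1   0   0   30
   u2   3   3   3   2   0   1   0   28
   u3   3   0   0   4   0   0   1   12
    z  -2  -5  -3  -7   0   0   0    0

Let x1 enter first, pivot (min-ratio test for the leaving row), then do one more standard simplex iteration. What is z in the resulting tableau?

104/3

Ratio test on column x1 — row 1: 30/3 = 10; row 2: 28/3 = 28/3; row 3: 12/3 = 4. Minimum is 4 at row 3 (u3 leaves); pivot element 3.
Pivot on row 3; the z-row RHS becomes 0 − (-2)·4 = 8.
Next entering variable (most negative z-row entry -5): x2.
Ratio test on column x2 — row 1: 18/1 = 18; row 2: 16/3 = 16/3; row 3: entry 0 ≤ 0. Minimum is 16/3 at row 2 (u2 leaves); pivot element 3.
After the second pivot the z-row RHS is 8 − (-5)·(16/3) = 104/3.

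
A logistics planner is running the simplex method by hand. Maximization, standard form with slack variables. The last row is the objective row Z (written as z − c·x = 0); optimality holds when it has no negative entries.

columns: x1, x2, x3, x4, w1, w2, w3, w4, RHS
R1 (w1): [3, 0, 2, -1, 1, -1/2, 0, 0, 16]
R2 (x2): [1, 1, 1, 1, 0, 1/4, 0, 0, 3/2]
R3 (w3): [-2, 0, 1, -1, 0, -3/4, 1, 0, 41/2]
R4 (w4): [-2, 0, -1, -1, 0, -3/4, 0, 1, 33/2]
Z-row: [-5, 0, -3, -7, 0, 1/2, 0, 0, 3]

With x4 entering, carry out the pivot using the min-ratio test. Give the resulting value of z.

Ratio test on column x4 — row 1: entry -1 ≤ 0; row 2: (3/2)/1 = 3/2; row 3: entry -1 ≤ 0; row 4: entry -1 ≤ 0. Minimum is 3/2 at row 2 (x2 leaves); pivot element 1.
Pivot on row 2; the Z-row RHS becomes 3 − (-7)·(3/2) = 27/2.

27/2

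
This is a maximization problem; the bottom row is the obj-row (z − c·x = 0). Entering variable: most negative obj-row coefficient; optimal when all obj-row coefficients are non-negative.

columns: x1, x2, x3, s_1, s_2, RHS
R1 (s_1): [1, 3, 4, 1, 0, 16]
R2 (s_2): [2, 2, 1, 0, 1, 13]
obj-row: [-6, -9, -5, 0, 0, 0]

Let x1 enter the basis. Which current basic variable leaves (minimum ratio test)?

s_2

Column x1 entries and ratios — s_1: 16/1 = 16; s_2: 13/2 = 13/2.
Smallest ratio is 13/2 in the row of s_2, so s_2 leaves.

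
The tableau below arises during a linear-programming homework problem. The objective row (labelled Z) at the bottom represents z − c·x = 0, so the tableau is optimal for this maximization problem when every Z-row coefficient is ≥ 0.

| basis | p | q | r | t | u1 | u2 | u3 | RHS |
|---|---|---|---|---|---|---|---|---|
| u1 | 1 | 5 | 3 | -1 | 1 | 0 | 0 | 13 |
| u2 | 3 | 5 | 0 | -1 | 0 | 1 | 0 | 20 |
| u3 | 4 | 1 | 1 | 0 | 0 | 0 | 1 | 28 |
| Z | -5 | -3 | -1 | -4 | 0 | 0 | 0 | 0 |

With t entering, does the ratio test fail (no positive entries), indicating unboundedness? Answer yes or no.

Every constraint-row entry in column t is ≤ 0, so increasing t is unbounded.

yes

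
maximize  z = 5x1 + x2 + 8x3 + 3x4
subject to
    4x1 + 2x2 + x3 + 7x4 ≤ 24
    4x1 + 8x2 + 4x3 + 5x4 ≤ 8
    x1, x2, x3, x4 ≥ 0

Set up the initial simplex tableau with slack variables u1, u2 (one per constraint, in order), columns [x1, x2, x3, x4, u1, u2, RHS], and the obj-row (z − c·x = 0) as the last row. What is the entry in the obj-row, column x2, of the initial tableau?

The obj-row carries the negated objective coefficients: the x2 entry is -1.

-1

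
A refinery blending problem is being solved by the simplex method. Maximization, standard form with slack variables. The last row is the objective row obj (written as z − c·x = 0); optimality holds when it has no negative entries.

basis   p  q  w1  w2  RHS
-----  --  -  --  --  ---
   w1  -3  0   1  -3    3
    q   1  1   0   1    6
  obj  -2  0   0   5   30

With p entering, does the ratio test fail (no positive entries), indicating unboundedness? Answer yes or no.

no

Column p has positive entries in row(s) 2, so the ratio test bounds it — not unbounded.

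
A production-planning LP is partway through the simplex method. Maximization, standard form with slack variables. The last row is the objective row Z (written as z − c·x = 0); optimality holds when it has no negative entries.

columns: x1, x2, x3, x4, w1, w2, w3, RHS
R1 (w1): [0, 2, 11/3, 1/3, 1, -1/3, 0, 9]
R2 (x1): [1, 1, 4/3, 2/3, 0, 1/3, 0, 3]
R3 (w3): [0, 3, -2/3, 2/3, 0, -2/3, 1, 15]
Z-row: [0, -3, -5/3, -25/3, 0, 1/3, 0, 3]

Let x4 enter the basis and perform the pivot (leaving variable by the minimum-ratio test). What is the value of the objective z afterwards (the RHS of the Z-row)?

Ratio test on column x4 — row 1: 9/(1/3) = 27; row 2: 3/(2/3) = 9/2; row 3: 15/(2/3) = 45/2. Minimum is 9/2 at row 2 (x1 leaves); pivot element 2/3.
Pivot on row 2; the Z-row RHS becomes 3 − (-25/3)·(9/2) = 81/2.

81/2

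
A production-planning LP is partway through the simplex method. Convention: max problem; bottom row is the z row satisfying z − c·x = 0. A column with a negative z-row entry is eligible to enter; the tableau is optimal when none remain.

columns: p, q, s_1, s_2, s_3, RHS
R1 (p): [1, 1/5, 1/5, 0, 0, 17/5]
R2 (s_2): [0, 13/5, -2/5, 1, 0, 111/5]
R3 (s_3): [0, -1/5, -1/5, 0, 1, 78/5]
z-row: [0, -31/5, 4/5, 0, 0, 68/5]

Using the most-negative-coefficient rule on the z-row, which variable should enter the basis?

q

Negative z-row entries: q: -31/5.
The most negative is -31/5 in column q, so q enters.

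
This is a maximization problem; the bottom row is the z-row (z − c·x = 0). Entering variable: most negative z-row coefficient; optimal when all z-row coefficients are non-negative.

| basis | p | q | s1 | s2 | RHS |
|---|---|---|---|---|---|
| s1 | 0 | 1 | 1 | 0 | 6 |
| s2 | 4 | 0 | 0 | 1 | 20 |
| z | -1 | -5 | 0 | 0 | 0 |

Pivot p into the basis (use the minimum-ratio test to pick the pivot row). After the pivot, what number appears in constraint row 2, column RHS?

Ratio test on column p — row 1: entry 0 ≤ 0; row 2: 20/4 = 5. Minimum is 5 at row 2 (s2 leaves); pivot element 4.
Divide row 2 by 4; eliminate column p from the other rows.
In the new row 2, the RHS entry is the old entry divided by the pivot: 20/4 = 5.

5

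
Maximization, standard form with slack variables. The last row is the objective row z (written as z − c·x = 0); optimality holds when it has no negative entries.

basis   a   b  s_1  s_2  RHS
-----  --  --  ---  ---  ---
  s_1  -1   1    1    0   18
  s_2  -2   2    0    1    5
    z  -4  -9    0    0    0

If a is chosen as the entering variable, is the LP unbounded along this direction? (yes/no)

yes

Every constraint-row entry in column a is ≤ 0, so increasing a is unbounded.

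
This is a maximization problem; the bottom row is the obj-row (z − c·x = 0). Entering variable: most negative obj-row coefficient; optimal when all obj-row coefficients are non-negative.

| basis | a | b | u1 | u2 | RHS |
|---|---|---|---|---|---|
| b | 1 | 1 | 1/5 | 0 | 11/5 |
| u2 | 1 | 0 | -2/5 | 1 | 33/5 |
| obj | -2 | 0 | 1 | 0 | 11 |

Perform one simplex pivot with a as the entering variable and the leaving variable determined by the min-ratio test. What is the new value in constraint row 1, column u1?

Ratio test on column a — row 1: (11/5)/1 = 11/5; row 2: (33/5)/1 = 33/5. Minimum is 11/5 at row 1 (b leaves); pivot element 1.
Divide row 1 by 1; eliminate column a from the other rows.
In the new row 1, the u1 entry is the old entry divided by the pivot: (1/5)/1 = 1/5.

1/5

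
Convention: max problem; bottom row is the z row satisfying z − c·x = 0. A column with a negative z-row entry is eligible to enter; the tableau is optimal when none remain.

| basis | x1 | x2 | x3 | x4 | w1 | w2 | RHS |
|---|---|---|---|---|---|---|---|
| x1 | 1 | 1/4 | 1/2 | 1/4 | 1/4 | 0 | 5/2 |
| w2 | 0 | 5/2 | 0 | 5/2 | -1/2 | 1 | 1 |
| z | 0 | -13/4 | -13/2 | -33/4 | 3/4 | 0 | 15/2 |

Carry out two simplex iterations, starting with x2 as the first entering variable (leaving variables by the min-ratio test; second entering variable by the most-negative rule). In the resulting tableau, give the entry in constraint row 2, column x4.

Ratio test on column x2 — row 1: (5/2)/(1/4) = 10; row 2: 1/(5/2) = 2/5. Minimum is 2/5 at row 2 (w2 leaves); pivot element 5/2.
Divide row 2 by 5/2; eliminate column x2 from the other rows.
Second iteration: most negative z-row entry is -13/2 in column x3, so x3 enters.
Ratio test on column x3 — row 1: (12/5)/(1/2) = 24/5; row 2: entry 0 ≤ 0. Minimum is 24/5 at row 1 (x1 leaves); pivot element 1/2.
Divide row 1 by 1/2; eliminate column x3 from the other rows.
After both pivots, the entry at constraint row 2, column x4 is 1.

1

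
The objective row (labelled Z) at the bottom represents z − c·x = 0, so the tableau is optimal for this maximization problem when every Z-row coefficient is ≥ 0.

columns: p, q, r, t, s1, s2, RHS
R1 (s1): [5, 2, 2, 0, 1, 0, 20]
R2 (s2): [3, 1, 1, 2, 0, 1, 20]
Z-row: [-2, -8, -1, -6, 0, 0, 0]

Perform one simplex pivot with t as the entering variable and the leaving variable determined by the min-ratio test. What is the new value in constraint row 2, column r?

Ratio test on column t — row 1: entry 0 ≤ 0; row 2: 20/2 = 10. Minimum is 10 at row 2 (s2 leaves); pivot element 2.
Divide row 2 by 2; eliminate column t from the other rows.
In the new row 2, the r entry is the old entry divided by the pivot: 1/2 = 1/2.

1/2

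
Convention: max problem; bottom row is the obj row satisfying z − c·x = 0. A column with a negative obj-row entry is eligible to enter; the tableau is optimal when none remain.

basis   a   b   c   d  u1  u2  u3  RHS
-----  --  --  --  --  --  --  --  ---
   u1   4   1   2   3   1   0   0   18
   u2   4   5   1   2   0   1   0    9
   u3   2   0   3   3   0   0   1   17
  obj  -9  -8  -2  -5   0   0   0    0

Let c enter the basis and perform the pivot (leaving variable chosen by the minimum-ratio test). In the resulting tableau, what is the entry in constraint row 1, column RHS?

20/3

Ratio test on column c — row 1: 18/2 = 9; row 2: 9/1 = 9; row 3: 17/3 = 17/3. Minimum is 17/3 at row 3 (u3 leaves); pivot element 3.
Divide row 3 by 3; eliminate column c from the other rows.
Row 1 update in column RHS: 18 − 2·(17/3) = 20/3.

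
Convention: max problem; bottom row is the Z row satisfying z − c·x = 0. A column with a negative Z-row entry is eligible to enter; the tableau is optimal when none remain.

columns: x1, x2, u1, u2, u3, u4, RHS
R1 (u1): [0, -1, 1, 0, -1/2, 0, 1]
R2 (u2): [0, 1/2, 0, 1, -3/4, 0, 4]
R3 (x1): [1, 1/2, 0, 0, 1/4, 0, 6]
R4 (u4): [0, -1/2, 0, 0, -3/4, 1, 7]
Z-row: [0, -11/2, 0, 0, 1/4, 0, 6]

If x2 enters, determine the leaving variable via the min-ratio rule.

Column x2 entries and ratios — u1: -1 ≤ 0, skip; u2: 4/(1/2) = 8; x1: 6/(1/2) = 12; u4: -1/2 ≤ 0, skip.
Smallest ratio is 8 in the row of u2, so u2 leaves.

u2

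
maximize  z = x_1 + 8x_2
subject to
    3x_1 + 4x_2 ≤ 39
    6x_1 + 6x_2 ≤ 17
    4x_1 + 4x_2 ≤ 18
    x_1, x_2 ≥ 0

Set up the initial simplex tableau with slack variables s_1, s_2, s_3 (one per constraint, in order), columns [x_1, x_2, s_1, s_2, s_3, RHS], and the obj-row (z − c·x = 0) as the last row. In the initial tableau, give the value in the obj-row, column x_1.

The obj-row carries the negated objective coefficients: the x_1 entry is -1.

-1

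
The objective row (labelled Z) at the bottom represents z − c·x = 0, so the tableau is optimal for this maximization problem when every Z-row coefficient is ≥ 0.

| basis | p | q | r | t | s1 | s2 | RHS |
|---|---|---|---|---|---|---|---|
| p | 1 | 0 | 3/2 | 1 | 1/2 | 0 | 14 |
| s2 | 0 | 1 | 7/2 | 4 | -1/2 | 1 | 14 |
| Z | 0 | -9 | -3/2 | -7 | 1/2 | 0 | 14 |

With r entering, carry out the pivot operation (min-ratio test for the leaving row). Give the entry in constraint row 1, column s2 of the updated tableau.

-3/7

Ratio test on column r — row 1: 14/(3/2) = 28/3; row 2: 14/(7/2) = 4. Minimum is 4 at row 2 (s2 leaves); pivot element 7/2.
Divide row 2 by 7/2; eliminate column r from the other rows.
Row 1 update in column s2: 0 − (3/2)·(2/7) = -3/7.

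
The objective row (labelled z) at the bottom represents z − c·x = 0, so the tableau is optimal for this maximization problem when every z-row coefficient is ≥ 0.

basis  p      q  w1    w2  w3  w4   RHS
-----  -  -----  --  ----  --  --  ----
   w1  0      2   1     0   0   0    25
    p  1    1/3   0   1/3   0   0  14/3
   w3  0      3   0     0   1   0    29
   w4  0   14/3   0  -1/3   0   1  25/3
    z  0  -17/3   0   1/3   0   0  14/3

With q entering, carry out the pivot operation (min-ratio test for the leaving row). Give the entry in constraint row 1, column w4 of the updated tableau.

-3/7

Ratio test on column q — row 1: 25/2 = 25/2; row 2: (14/3)/(1/3) = 14; row 3: 29/3 = 29/3; row 4: (25/3)/(14/3) = 25/14. Minimum is 25/14 at row 4 (w4 leaves); pivot element 14/3.
Divide row 4 by 14/3; eliminate column q from the other rows.
Row 1 update in column w4: 0 − 2·(3/14) = -3/7.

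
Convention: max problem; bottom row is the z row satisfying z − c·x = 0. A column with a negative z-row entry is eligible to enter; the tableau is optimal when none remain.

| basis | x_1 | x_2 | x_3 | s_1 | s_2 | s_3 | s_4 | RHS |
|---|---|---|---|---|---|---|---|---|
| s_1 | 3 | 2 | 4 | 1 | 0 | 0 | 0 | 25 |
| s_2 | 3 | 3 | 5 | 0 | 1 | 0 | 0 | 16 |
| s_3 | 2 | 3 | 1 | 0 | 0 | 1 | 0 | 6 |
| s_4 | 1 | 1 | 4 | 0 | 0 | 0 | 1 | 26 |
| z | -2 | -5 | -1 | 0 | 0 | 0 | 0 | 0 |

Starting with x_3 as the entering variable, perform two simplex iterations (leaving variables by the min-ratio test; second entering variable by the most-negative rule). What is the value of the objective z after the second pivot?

Ratio test on column x_3 — row 1: 25/4 = 25/4; row 2: 16/5 = 16/5; row 3: 6/1 = 6; row 4: 26/4 = 13/2. Minimum is 16/5 at row 2 (s_2 leaves); pivot element 5.
Pivot on row 2; the z-row RHS becomes 0 − (-1)·(16/5) = 16/5.
Next entering variable (most negative z-row entry -22/5): x_2.
Ratio test on column x_2 — row 1: entry -2/5 ≤ 0; row 2: (16/5)/(3/5) = 16/3; row 3: (14/5)/(12/5) = 7/6; row 4: entry -7/5 ≤ 0. Minimum is 7/6 at row 3 (s_3 leaves); pivot element 12/5.
After the second pivot the z-row RHS is 16/5 − (-22/5)·(7/6) = 25/3.

25/3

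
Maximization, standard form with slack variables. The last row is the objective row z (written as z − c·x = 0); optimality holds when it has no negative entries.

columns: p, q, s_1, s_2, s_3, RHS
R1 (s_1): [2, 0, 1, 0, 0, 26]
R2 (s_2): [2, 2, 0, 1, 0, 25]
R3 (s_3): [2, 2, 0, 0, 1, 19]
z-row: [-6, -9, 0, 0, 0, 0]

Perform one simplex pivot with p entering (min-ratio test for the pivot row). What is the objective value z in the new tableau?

57

Ratio test on column p — row 1: 26/2 = 13; row 2: 25/2 = 25/2; row 3: 19/2 = 19/2. Minimum is 19/2 at row 3 (s_3 leaves); pivot element 2.
Pivot on row 3; the z-row RHS becomes 0 − (-6)·(19/2) = 57.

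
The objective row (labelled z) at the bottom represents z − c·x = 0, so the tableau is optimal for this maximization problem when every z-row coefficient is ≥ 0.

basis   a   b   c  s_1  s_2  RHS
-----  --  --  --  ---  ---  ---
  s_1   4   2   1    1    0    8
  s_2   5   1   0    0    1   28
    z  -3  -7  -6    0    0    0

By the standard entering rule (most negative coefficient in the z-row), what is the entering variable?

b

Negative z-row entries: a: -3, b: -7, c: -6.
The most negative is -7 in column b, so b enters.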